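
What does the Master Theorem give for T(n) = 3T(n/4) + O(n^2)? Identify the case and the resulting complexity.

Master Theorem for T(n) = 3T(n/4) + O(n^2):

a = 3, b = 4, c = 2
log_b(a) = log_4(3) = 0.7925

Case 3: c = 2 > log_4(3) = 0.7925
T(n) = O(n^2) = O(n^2)

For T(n) = 3T(n/4) + O(n^2): log_4(3) = 0.7925. This is Case 3 of the Master Theorem (c > log_b(a), work dominated by root), giving O(n^2).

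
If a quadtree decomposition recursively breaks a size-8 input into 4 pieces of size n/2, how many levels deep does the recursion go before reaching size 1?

For divide and conquer with division factor 2:

Problem sizes at each level:
Level 0: 8
Level 1: 4
Level 2: 2
Level 3: 1

The root is level 0 and the size-1 base case is level 3 (the tree spans levels 0 through 3, i.e. 4 levels counting the root), so the depth is the number of divisions: log_2(8) = 3

The recursion tree depth is log_2(8) = 3. At each level, the problem size is divided by 2, so it takes 3 divisions to reduce to a base case of size 1. The algorithm makes 4 recursive calls at each level.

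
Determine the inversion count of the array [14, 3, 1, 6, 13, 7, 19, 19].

Finding inversions in [14, 3, 1, 6, 13, 7, 19, 19]:

(0, 1): arr[0]=14 > arr[1]=3
(0, 2): arr[0]=14 > arr[2]=1
(0, 3): arr[0]=14 > arr[3]=6
(0, 4): arr[0]=14 > arr[4]=13
(0, 5): arr[0]=14 > arr[5]=7
(1, 2): arr[1]=3 > arr[2]=1
(4, 5): arr[4]=13 > arr[5]=7

Total inversions: 7

The array has 7 inversion(s): (0,1), (0,2), (0,3), (0,4), (0,5), (1,2), (4,5). Each pair (i,j) satisfies i < j and arr[i] > arr[j].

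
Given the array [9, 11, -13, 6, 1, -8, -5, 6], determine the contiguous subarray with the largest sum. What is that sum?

Using Kadane's algorithm on [9, 11, -13, 6, 1, -8, -5, 6]:

Scanning through the array:
Position 1 (value 11): max_ending_here = 20, max_so_far = 20
Position 2 (value -13): max_ending_here = 7, max_so_far = 20
Position 3 (value 6): max_ending_here = 13, max_so_far = 20
Position 4 (value 1): max_ending_here = 14, max_so_far = 20
Position 5 (value -8): max_ending_here = 6, max_so_far = 20
Position 6 (value -5): max_ending_here = 1, max_so_far = 20
Position 7 (value 6): max_ending_here = 7, max_so_far = 20

Maximum subarray: [9, 11]
Maximum sum: 20

The maximum subarray is [9, 11] with sum 20. This subarray runs from index 0 to index 1.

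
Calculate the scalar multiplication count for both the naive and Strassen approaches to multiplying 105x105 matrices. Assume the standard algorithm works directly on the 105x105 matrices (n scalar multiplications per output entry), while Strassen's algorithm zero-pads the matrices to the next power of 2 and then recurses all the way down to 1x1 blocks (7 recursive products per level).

Matrix multiplication for 105x105 matrices:

Strassen's algorithm requires power-of-2 dimensions. Pad 105x105 to 128x128 (next power of 2).

Standard algorithm: 105^3 = 1157625 multiplications
Strassen's algorithm: 7^(log2(128)) = 7^7 = 823543 multiplications
Savings: 1157625 - 823543 = 334082 multiplications

Standard: 1157625 multiplications (105^3). Strassen: 823543 multiplications (7^7, after padding to 128x128). Strassen reduces 8 recursive multiplications to 7 at each level.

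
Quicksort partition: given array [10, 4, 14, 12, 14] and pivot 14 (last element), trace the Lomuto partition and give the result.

Lomuto partition with pivot = 14:

Initial array: [10, 4, 14, 12, 14]

arr[0]=10 <= 14: swap with position 0, array becomes [10, 4, 14, 12, 14]
arr[1]=4 <= 14: swap with position 1, array becomes [10, 4, 14, 12, 14]
arr[2]=14 <= 14: swap with position 2, array becomes [10, 4, 14, 12, 14]
arr[3]=12 <= 14: swap with position 3, array becomes [10, 4, 14, 12, 14]

Place pivot at position 4: [10, 4, 14, 12, 14]
Pivot position: 4

After partitioning with pivot 14, the array becomes [10, 4, 14, 12, 14]. The pivot is placed at index 4. All elements to the left of the pivot are <= 14, and all elements to the right are > 14.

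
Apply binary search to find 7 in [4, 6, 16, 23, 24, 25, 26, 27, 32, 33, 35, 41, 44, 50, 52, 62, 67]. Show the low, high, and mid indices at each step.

Binary search for 7 in [4, 6, 16, 23, 24, 25, 26, 27, 32, 33, 35, 41, 44, 50, 52, 62, 67]:

lo=0, hi=16, mid=8, arr[mid]=32 -> 32 > 7, search left half
lo=0, hi=7, mid=3, arr[mid]=23 -> 23 > 7, search left half
lo=0, hi=2, mid=1, arr[mid]=6 -> 6 < 7, search right half
lo=2, hi=2, mid=2, arr[mid]=16 -> 16 > 7, search left half
lo=2 > hi=1, target 7 not found

Binary search determines that 7 is not in the array after 4 comparisons. The search space was exhausted without finding the target.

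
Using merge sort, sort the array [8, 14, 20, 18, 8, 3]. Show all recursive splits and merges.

Merge sort trace:

Split: [8, 14, 20, 18, 8, 3] -> [8, 14, 20] and [18, 8, 3]
  Split: [8, 14, 20] -> [8] and [14, 20]
    Split: [14, 20] -> [14] and [20]
    Merge: [14] + [20] -> [14, 20]
  Merge: [8] + [14, 20] -> [8, 14, 20]
  Split: [18, 8, 3] -> [18] and [8, 3]
    Split: [8, 3] -> [8] and [3]
    Merge: [8] + [3] -> [3, 8]
  Merge: [18] + [3, 8] -> [3, 8, 18]
Merge: [8, 14, 20] + [3, 8, 18] -> [3, 8, 8, 14, 18, 20]

Final sorted array: [3, 8, 8, 14, 18, 20]

The merge sort proceeds by recursively splitting the array and merging sorted halves.
After all merges, the sorted array is [3, 8, 8, 14, 18, 20].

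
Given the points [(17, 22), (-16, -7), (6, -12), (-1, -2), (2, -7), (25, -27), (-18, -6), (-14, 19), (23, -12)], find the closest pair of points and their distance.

Computing all pairwise distances among 9 points:

d((17, 22), (-16, -7)) = 43.9318
d((17, 22), (6, -12)) = 35.7351
d((17, 22), (-1, -2)) = 30.0
d((17, 22), (2, -7)) = 32.6497
d((17, 22), (25, -27)) = 49.6488
d((17, 22), (-18, -6)) = 44.8219
d((17, 22), (-14, 19)) = 31.1448
d((17, 22), (23, -12)) = 34.5254
d((-16, -7), (6, -12)) = 22.561
d((-16, -7), (-1, -2)) = 15.8114
d((-16, -7), (2, -7)) = 18.0
d((-16, -7), (25, -27)) = 45.618
d((-16, -7), (-18, -6)) = 2.2361 <-- minimum
d((-16, -7), (-14, 19)) = 26.0768
d((-16, -7), (23, -12)) = 39.3192
d((6, -12), (-1, -2)) = 12.2066
d((6, -12), (2, -7)) = 6.4031
d((6, -12), (25, -27)) = 24.2074
d((6, -12), (-18, -6)) = 24.7386
d((6, -12), (-14, 19)) = 36.8917
d((6, -12), (23, -12)) = 17.0
d((-1, -2), (2, -7)) = 5.831
d((-1, -2), (25, -27)) = 36.0694
d((-1, -2), (-18, -6)) = 17.4642
d((-1, -2), (-14, 19)) = 24.6982
d((-1, -2), (23, -12)) = 26.0
d((2, -7), (25, -27)) = 30.4795
d((2, -7), (-18, -6)) = 20.025
d((2, -7), (-14, 19)) = 30.5287
d((2, -7), (23, -12)) = 21.587
d((25, -27), (-18, -6)) = 47.8539
d((25, -27), (-14, 19)) = 60.3075
d((25, -27), (23, -12)) = 15.1327
d((-18, -6), (-14, 19)) = 25.318
d((-18, -6), (23, -12)) = 41.4367
d((-14, 19), (23, -12)) = 48.2701

Closest pair: (-16, -7) and (-18, -6) with distance 2.2361

The closest pair is (-16, -7) and (-18, -6) with Euclidean distance 2.2361. For 9 points, brute-force pairwise comparison is shown above. For large n, the divide-and-conquer algorithm (sort by x, recurse on halves, check the dividing strip) achieves O(n log n).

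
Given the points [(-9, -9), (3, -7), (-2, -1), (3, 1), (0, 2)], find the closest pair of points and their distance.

Computing all pairwise distances among 5 points:

d((-9, -9), (3, -7)) = 12.1655
d((-9, -9), (-2, -1)) = 10.6301
d((-9, -9), (3, 1)) = 15.6205
d((-9, -9), (0, 2)) = 14.2127
d((3, -7), (-2, -1)) = 7.8102
d((3, -7), (3, 1)) = 8.0
d((3, -7), (0, 2)) = 9.4868
d((-2, -1), (3, 1)) = 5.3852
d((-2, -1), (0, 2)) = 3.6056
d((3, 1), (0, 2)) = 3.1623 <-- minimum

Closest pair: (3, 1) and (0, 2) with distance 3.1623

The closest pair is (3, 1) and (0, 2) with Euclidean distance 3.1623. For 5 points, brute-force pairwise comparison is shown above. For large n, the divide-and-conquer algorithm (sort by x, recurse on halves, check the dividing strip) achieves O(n log n).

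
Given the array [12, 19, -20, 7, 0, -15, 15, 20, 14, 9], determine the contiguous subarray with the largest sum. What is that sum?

Using Kadane's algorithm on [12, 19, -20, 7, 0, -15, 15, 20, 14, 9]:

Scanning through the array:
Position 1 (value 19): max_ending_here = 31, max_so_far = 31
Position 2 (value -20): max_ending_here = 11, max_so_far = 31
Position 3 (value 7): max_ending_here = 18, max_so_far = 31
Position 4 (value 0): max_ending_here = 18, max_so_far = 31
Position 5 (value -15): max_ending_here = 3, max_so_far = 31
Position 6 (value 15): max_ending_here = 18, max_so_far = 31
Position 7 (value 20): max_ending_here = 38, max_so_far = 38
Position 8 (value 14): max_ending_here = 52, max_so_far = 52
Position 9 (value 9): max_ending_here = 61, max_so_far = 61

Maximum subarray: [12, 19, -20, 7, 0, -15, 15, 20, 14, 9]
Maximum sum: 61

The maximum subarray is [12, 19, -20, 7, 0, -15, 15, 20, 14, 9] with sum 61. This subarray runs from index 0 to index 9.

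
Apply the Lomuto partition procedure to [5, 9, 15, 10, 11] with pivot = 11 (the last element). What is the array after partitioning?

Lomuto partition with pivot = 11:

Initial array: [5, 9, 15, 10, 11]

arr[0]=5 <= 11: swap with position 0, array becomes [5, 9, 15, 10, 11]
arr[1]=9 <= 11: swap with position 1, array becomes [5, 9, 15, 10, 11]
arr[2]=15 > 11: no swap
arr[3]=10 <= 11: swap with position 2, array becomes [5, 9, 10, 15, 11]

Place pivot at position 3: [5, 9, 10, 11, 15]
Pivot position: 3

After partitioning with pivot 11, the array becomes [5, 9, 10, 11, 15]. The pivot is placed at index 3. All elements to the left of the pivot are <= 11, and all elements to the right are > 11.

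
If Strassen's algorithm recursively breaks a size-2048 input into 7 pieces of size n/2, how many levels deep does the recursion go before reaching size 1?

For divide and conquer with division factor 2:

Problem sizes at each level:
Level 0: 2048
Level 1: 1024
Level 2: 512
Level 3: 256
Level 4: 128
Level 5: 64
Level 6: 32
Level 7: 16
Level 8: 8
Level 9: 4
Level 10: 2
Level 11: 1

The root is level 0 and the size-1 base case is level 11 (the tree spans levels 0 through 11, i.e. 12 levels counting the root), so the depth is the number of divisions: log_2(2048) = 11

The recursion tree depth is log_2(2048) = 11. At each level, the problem size is divided by 2, so it takes 11 divisions to reduce to a base case of size 1. The algorithm makes 7 recursive calls at each level.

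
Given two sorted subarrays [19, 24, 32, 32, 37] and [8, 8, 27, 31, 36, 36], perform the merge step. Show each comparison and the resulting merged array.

Merging process:

Compare 19 vs 8: take 8 from right. Merged: [8]
Compare 19 vs 8: take 8 from right. Merged: [8, 8]
Compare 19 vs 27: take 19 from left. Merged: [8, 8, 19]
Compare 24 vs 27: take 24 from left. Merged: [8, 8, 19, 24]
Compare 32 vs 27: take 27 from right. Merged: [8, 8, 19, 24, 27]
Compare 32 vs 31: take 31 from right. Merged: [8, 8, 19, 24, 27, 31]
Compare 32 vs 36: take 32 from left. Merged: [8, 8, 19, 24, 27, 31, 32]
Compare 32 vs 36: take 32 from left. Merged: [8, 8, 19, 24, 27, 31, 32, 32]
Compare 37 vs 36: take 36 from right. Merged: [8, 8, 19, 24, 27, 31, 32, 32, 36]
Compare 37 vs 36: take 36 from right. Merged: [8, 8, 19, 24, 27, 31, 32, 32, 36, 36]
Append remaining from left: [37]. Merged: [8, 8, 19, 24, 27, 31, 32, 32, 36, 36, 37]

Final merged array: [8, 8, 19, 24, 27, 31, 32, 32, 36, 36, 37]
Total comparisons: 10

The merged array is [8, 8, 19, 24, 27, 31, 32, 32, 36, 36, 37], requiring 10 comparisons. The merge step runs in O(n) time where n is the total number of elements.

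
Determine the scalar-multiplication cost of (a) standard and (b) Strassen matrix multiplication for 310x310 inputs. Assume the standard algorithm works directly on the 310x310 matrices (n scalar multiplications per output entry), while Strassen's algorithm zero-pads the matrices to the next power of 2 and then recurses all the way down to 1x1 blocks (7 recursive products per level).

Matrix multiplication for 310x310 matrices:

Strassen's algorithm requires power-of-2 dimensions. Pad 310x310 to 512x512 (next power of 2).

Standard algorithm: 310^3 = 29791000 multiplications
Strassen's algorithm: 7^(log2(512)) = 7^9 = 40353607 multiplications
Difference: 29791000 - 40353607 = -10562607 (Strassen uses MORE here due to padding overhead — for small or just-over-power-of-2 n, padding can outweigh the per-level savings)

Standard: 29791000 multiplications (310^3). Strassen: 40353607 multiplications (7^9, after padding to 512x512). Strassen reduces 8 recursive multiplications to 7 at each level.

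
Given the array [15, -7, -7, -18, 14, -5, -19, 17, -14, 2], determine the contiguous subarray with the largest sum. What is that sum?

Using Kadane's algorithm on [15, -7, -7, -18, 14, -5, -19, 17, -14, 2]:

Scanning through the array:
Position 1 (value -7): max_ending_here = 8, max_so_far = 15
Position 2 (value -7): max_ending_here = 1, max_so_far = 15
Position 3 (value -18): max_ending_here = -17, max_so_far = 15
Position 4 (value 14): max_ending_here = 14, max_so_far = 15
Position 5 (value -5): max_ending_here = 9, max_so_far = 15
Position 6 (value -19): max_ending_here = -10, max_so_far = 15
Position 7 (value 17): max_ending_here = 17, max_so_far = 17
Position 8 (value -14): max_ending_here = 3, max_so_far = 17
Position 9 (value 2): max_ending_here = 5, max_so_far = 17

Maximum subarray: [17]
Maximum sum: 17

The maximum subarray is [17] with sum 17. This subarray runs from index 7 to index 7.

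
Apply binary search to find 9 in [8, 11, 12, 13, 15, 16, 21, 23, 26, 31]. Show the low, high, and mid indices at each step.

Binary search for 9 in [8, 11, 12, 13, 15, 16, 21, 23, 26, 31]:

lo=0, hi=9, mid=4, arr[mid]=15 -> 15 > 9, search left half
lo=0, hi=3, mid=1, arr[mid]=11 -> 11 > 9, search left half
lo=0, hi=0, mid=0, arr[mid]=8 -> 8 < 9, search right half
lo=1 > hi=0, target 9 not found

Binary search determines that 9 is not in the array after 3 comparisons. The search space was exhausted without finding the target.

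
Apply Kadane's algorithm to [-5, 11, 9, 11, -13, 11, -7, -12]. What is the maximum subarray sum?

Using Kadane's algorithm on [-5, 11, 9, 11, -13, 11, -7, -12]:

Scanning through the array:
Position 1 (value 11): max_ending_here = 11, max_so_far = 11
Position 2 (value 9): max_ending_here = 20, max_so_far = 20
Position 3 (value 11): max_ending_here = 31, max_so_far = 31
Position 4 (value -13): max_ending_here = 18, max_so_far = 31
Position 5 (value 11): max_ending_here = 29, max_so_far = 31
Position 6 (value -7): max_ending_here = 22, max_so_far = 31
Position 7 (value -12): max_ending_here = 10, max_so_far = 31

Maximum subarray: [11, 9, 11]
Maximum sum: 31

The maximum subarray is [11, 9, 11] with sum 31. This subarray runs from index 1 to index 3.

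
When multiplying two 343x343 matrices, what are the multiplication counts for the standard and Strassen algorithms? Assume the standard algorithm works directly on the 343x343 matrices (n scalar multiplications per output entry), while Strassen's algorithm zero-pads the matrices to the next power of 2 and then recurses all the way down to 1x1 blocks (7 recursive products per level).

Matrix multiplication for 343x343 matrices:

Strassen's algorithm requires power-of-2 dimensions. Pad 343x343 to 512x512 (next power of 2).

Standard algorithm: 343^3 = 40353607 multiplications
Strassen's algorithm: 7^(log2(512)) = 7^9 = 40353607 multiplications
Savings: 40353607 - 40353607 = 0 multiplications

Standard: 40353607 multiplications (343^3). Strassen: 40353607 multiplications (7^9, after padding to 512x512). Strassen reduces 8 recursive multiplications to 7 at each level.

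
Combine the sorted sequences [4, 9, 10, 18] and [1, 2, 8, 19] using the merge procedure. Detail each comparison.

Merging process:

Compare 4 vs 1: take 1 from right. Merged: [1]
Compare 4 vs 2: take 2 from right. Merged: [1, 2]
Compare 4 vs 8: take 4 from left. Merged: [1, 2, 4]
Compare 9 vs 8: take 8 from right. Merged: [1, 2, 4, 8]
Compare 9 vs 19: take 9 from left. Merged: [1, 2, 4, 8, 9]
Compare 10 vs 19: take 10 from left. Merged: [1, 2, 4, 8, 9, 10]
Compare 18 vs 19: take 18 from left. Merged: [1, 2, 4, 8, 9, 10, 18]
Append remaining from right: [19]. Merged: [1, 2, 4, 8, 9, 10, 18, 19]

Final merged array: [1, 2, 4, 8, 9, 10, 18, 19]
Total comparisons: 7

The merged array is [1, 2, 4, 8, 9, 10, 18, 19], requiring 7 comparisons. The merge step runs in O(n) time where n is the total number of elements.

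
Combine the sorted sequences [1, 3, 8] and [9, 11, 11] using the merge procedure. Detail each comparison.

Merging process:

Compare 1 vs 9: take 1 from left. Merged: [1]
Compare 3 vs 9: take 3 from left. Merged: [1, 3]
Compare 8 vs 9: take 8 from left. Merged: [1, 3, 8]
Append remaining from right: [9, 11, 11]. Merged: [1, 3, 8, 9, 11, 11]

Final merged array: [1, 3, 8, 9, 11, 11]
Total comparisons: 3

The merged array is [1, 3, 8, 9, 11, 11], requiring 3 comparisons. The merge step runs in O(n) time where n is the total number of elements.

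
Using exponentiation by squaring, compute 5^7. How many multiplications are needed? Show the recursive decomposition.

Computing 5^7 by squaring (build up from 5^1; each line after the first costs one multiplication):

5^1 = 5
5^2 = (5^1)^2 = 5^2 = 25
5^3 = 5 * 5^2 = 5 * 25 = 125
5^6 = (5^3)^2 = 125^2 = 15625
5^7 = 5 * 5^6 = 5 * 15625 = 78125

Result: 78125
Multiplications needed: 4 (4 lines after 5^1)

5^7 = 78125. Using exponentiation by squaring, this requires 4 multiplications. The key idea: if the exponent is even, square the half-power; if odd, multiply by the base once.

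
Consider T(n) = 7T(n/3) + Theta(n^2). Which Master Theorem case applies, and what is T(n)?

Master Theorem for T(n) = 7T(n/3) + O(n^2):

a = 7, b = 3, c = 2
log_b(a) = log_3(7) = 1.7712

Case 3: c = 2 > log_3(7) = 1.7712
T(n) = O(n^2) = O(n^2)

For T(n) = 7T(n/3) + O(n^2): log_3(7) = 1.7712. This is Case 3 of the Master Theorem (c > log_b(a), work dominated by root), giving O(n^2).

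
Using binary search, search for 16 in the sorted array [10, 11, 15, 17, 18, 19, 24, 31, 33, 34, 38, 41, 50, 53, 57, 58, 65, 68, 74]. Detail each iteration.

Binary search for 16 in [10, 11, 15, 17, 18, 19, 24, 31, 33, 34, 38, 41, 50, 53, 57, 58, 65, 68, 74]:

lo=0, hi=18, mid=9, arr[mid]=34 -> 34 > 16, search left half
lo=0, hi=8, mid=4, arr[mid]=18 -> 18 > 16, search left half
lo=0, hi=3, mid=1, arr[mid]=11 -> 11 < 16, search right half
lo=2, hi=3, mid=2, arr[mid]=15 -> 15 < 16, search right half
lo=3, hi=3, mid=3, arr[mid]=17 -> 17 > 16, search left half
lo=3 > hi=2, target 16 not found

Binary search determines that 16 is not in the array after 5 comparisons. The search space was exhausted without finding the target.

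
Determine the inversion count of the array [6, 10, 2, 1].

Finding inversions in [6, 10, 2, 1]:

(0, 2): arr[0]=6 > arr[2]=2
(0, 3): arr[0]=6 > arr[3]=1
(1, 2): arr[1]=10 > arr[2]=2
(1, 3): arr[1]=10 > arr[3]=1
(2, 3): arr[2]=2 > arr[3]=1

Total inversions: 5

The array has 5 inversion(s): (0,2), (0,3), (1,2), (1,3), (2,3). Each pair (i,j) satisfies i < j and arr[i] > arr[j].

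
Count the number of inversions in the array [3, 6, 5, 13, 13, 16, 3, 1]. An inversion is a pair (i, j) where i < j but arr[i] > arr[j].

Finding inversions in [3, 6, 5, 13, 13, 16, 3, 1]:

(0, 7): arr[0]=3 > arr[7]=1
(1, 2): arr[1]=6 > arr[2]=5
(1, 6): arr[1]=6 > arr[6]=3
(1, 7): arr[1]=6 > arr[7]=1
(2, 6): arr[2]=5 > arr[6]=3
(2, 7): arr[2]=5 > arr[7]=1
(3, 6): arr[3]=13 > arr[6]=3
(3, 7): arr[3]=13 > arr[7]=1
(4, 6): arr[4]=13 > arr[6]=3
(4, 7): arr[4]=13 > arr[7]=1
(5, 6): arr[5]=16 > arr[6]=3
(5, 7): arr[5]=16 > arr[7]=1
(6, 7): arr[6]=3 > arr[7]=1

Total inversions: 13

The array has 13 inversion(s): (0,7), (1,2), (1,6), (1,7), (2,6), (2,7), (3,6), (3,7), (4,6), (4,7), (5,6), (5,7), (6,7). Each pair (i,j) satisfies i < j and arr[i] > arr[j].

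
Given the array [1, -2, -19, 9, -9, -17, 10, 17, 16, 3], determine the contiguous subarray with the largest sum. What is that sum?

Using Kadane's algorithm on [1, -2, -19, 9, -9, -17, 10, 17, 16, 3]:

Scanning through the array:
Position 1 (value -2): max_ending_here = -1, max_so_far = 1
Position 2 (value -19): max_ending_here = -19, max_so_far = 1
Position 3 (value 9): max_ending_here = 9, max_so_far = 9
Position 4 (value -9): max_ending_here = 0, max_so_far = 9
Position 5 (value -17): max_ending_here = -17, max_so_far = 9
Position 6 (value 10): max_ending_here = 10, max_so_far = 10
Position 7 (value 17): max_ending_here = 27, max_so_far = 27
Position 8 (value 16): max_ending_here = 43, max_so_far = 43
Position 9 (value 3): max_ending_here = 46, max_so_far = 46

Maximum subarray: [10, 17, 16, 3]
Maximum sum: 46

The maximum subarray is [10, 17, 16, 3] with sum 46. This subarray runs from index 6 to index 9.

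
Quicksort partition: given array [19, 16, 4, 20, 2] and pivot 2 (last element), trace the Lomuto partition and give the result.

Lomuto partition with pivot = 2:

Initial array: [19, 16, 4, 20, 2]

arr[0]=19 > 2: no swap
arr[1]=16 > 2: no swap
arr[2]=4 > 2: no swap
arr[3]=20 > 2: no swap

Place pivot at position 0: [2, 16, 4, 20, 19]
Pivot position: 0

After partitioning with pivot 2, the array becomes [2, 16, 4, 20, 19]. The pivot is placed at index 0. All elements to the left of the pivot are <= 2, and all elements to the right are > 2.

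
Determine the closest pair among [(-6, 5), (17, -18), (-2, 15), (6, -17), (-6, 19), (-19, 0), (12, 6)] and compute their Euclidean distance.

Computing all pairwise distances among 7 points:

d((-6, 5), (17, -18)) = 32.5269
d((-6, 5), (-2, 15)) = 10.7703
d((-6, 5), (6, -17)) = 25.0599
d((-6, 5), (-6, 19)) = 14.0
d((-6, 5), (-19, 0)) = 13.9284
d((-6, 5), (12, 6)) = 18.0278
d((17, -18), (-2, 15)) = 38.0789
d((17, -18), (6, -17)) = 11.0454
d((17, -18), (-6, 19)) = 43.566
d((17, -18), (-19, 0)) = 40.2492
d((17, -18), (12, 6)) = 24.5153
d((-2, 15), (6, -17)) = 32.9848
d((-2, 15), (-6, 19)) = 5.6569 <-- minimum
d((-2, 15), (-19, 0)) = 22.6716
d((-2, 15), (12, 6)) = 16.6433
d((6, -17), (-6, 19)) = 37.9473
d((6, -17), (-19, 0)) = 30.2324
d((6, -17), (12, 6)) = 23.7697
d((-6, 19), (-19, 0)) = 23.0217
d((-6, 19), (12, 6)) = 22.2036
d((-19, 0), (12, 6)) = 31.5753

Closest pair: (-2, 15) and (-6, 19) with distance 5.6569

The closest pair is (-2, 15) and (-6, 19) with Euclidean distance 5.6569. For 7 points, brute-force pairwise comparison is shown above. For large n, the divide-and-conquer algorithm (sort by x, recurse on halves, check the dividing strip) achieves O(n log n).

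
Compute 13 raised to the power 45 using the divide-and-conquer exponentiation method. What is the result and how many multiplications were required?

Computing 13^45 by squaring (build up from 13^1; each line after the first costs one multiplication):

13^1 = 13
13^2 = (13^1)^2 = 13^2 = 169
13^4 = (13^2)^2 = 169^2 = 28561
13^5 = 13 * 13^4 = 13 * 28561 = 371293
13^10 = (13^5)^2 = 371293^2 = 137858491849
13^11 = 13 * 13^10 = 13 * 137858491849 = 1792160394037
13^22 = (13^11)^2 = 1792160394037^2 = 3211838877954855105157369
13^44 = (13^22)^2 = 3211838877954855105157369^2 = 10315908977942302627204470186314316211062255002161
13^45 = 13 * 13^44 = 13 * 10315908977942302627204470186314316211062255002161 = 134106816713249934153658112422086110743809315028093

Result: 134106816713249934153658112422086110743809315028093
Multiplications needed: 8 (8 lines after 13^1)

13^45 = 134106816713249934153658112422086110743809315028093. Using exponentiation by squaring, this requires 8 multiplications. The key idea: if the exponent is even, square the half-power; if odd, multiply by the base once.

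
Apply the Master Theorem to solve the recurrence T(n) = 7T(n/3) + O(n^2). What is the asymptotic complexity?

Master Theorem for T(n) = 7T(n/3) + O(n^2):

a = 7, b = 3, c = 2
log_b(a) = log_3(7) = 1.7712

Case 3: c = 2 > log_3(7) = 1.7712
T(n) = O(n^2) = O(n^2)

For T(n) = 7T(n/3) + O(n^2): log_3(7) = 1.7712. This is Case 3 of the Master Theorem (c > log_b(a), work dominated by root), giving O(n^2).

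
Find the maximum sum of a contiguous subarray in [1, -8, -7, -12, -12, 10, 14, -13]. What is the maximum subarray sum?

Using Kadane's algorithm on [1, -8, -7, -12, -12, 10, 14, -13]:

Scanning through the array:
Position 1 (value -8): max_ending_here = -7, max_so_far = 1
Position 2 (value -7): max_ending_here = -7, max_so_far = 1
Position 3 (value -12): max_ending_here = -12, max_so_far = 1
Position 4 (value -12): max_ending_here = -12, max_so_far = 1
Position 5 (value 10): max_ending_here = 10, max_so_far = 10
Position 6 (value 14): max_ending_here = 24, max_so_far = 24
Position 7 (value -13): max_ending_here = 11, max_so_far = 24

Maximum subarray: [10, 14]
Maximum sum: 24

The maximum subarray is [10, 14] with sum 24. This subarray runs from index 5 to index 6.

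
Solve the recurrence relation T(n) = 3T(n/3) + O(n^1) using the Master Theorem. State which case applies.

Master Theorem for T(n) = 3T(n/3) + O(n^1):

a = 3, b = 3, c = 1
log_b(a) = log_3(3) = 1.0000

Case 2: c = 1 = log_3(3) = 1.0000
T(n) = O(n^1 log n) = O(n log n)

For T(n) = 3T(n/3) + O(n^1): log_3(3) = 1.0000. This is Case 2 of the Master Theorem (c = log_b(a), equal work at all levels), giving O(n log n).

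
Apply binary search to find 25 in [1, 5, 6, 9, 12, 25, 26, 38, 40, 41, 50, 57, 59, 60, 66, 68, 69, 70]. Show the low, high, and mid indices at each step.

Binary search for 25 in [1, 5, 6, 9, 12, 25, 26, 38, 40, 41, 50, 57, 59, 60, 66, 68, 69, 70]:

lo=0, hi=17, mid=8, arr[mid]=40 -> 40 > 25, search left half
lo=0, hi=7, mid=3, arr[mid]=9 -> 9 < 25, search right half
lo=4, hi=7, mid=5, arr[mid]=25 -> Found target at index 5!

Binary search finds 25 at index 5 after 3 comparisons. The search repeatedly halves the search space by comparing with the middle element.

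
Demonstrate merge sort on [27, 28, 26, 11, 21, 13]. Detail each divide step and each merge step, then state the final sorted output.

Merge sort trace:

Split: [27, 28, 26, 11, 21, 13] -> [27, 28, 26] and [11, 21, 13]
  Split: [27, 28, 26] -> [27] and [28, 26]
    Split: [28, 26] -> [28] and [26]
    Merge: [28] + [26] -> [26, 28]
  Merge: [27] + [26, 28] -> [26, 27, 28]
  Split: [11, 21, 13] -> [11] and [21, 13]
    Split: [21, 13] -> [21] and [13]
    Merge: [21] + [13] -> [13, 21]
  Merge: [11] + [13, 21] -> [11, 13, 21]
Merge: [26, 27, 28] + [11, 13, 21] -> [11, 13, 21, 26, 27, 28]

Final sorted array: [11, 13, 21, 26, 27, 28]

The merge sort proceeds by recursively splitting the array and merging sorted halves.
After all merges, the sorted array is [11, 13, 21, 26, 27, 28].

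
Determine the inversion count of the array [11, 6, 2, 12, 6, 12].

Finding inversions in [11, 6, 2, 12, 6, 12]:

(0, 1): arr[0]=11 > arr[1]=6
(0, 2): arr[0]=11 > arr[2]=2
(0, 4): arr[0]=11 > arr[4]=6
(1, 2): arr[1]=6 > arr[2]=2
(3, 4): arr[3]=12 > arr[4]=6

Total inversions: 5

The array has 5 inversion(s): (0,1), (0,2), (0,4), (1,2), (3,4). Each pair (i,j) satisfies i < j and arr[i] > arr[j].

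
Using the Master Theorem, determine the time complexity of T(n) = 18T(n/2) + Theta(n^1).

Master Theorem for T(n) = 18T(n/2) + O(n^1):

a = 18, b = 2, c = 1
log_b(a) = log_2(18) = 4.1699

Case 1: c = 1 < log_2(18) = 4.1699
T(n) = O(n^(log_2 18))

For T(n) = 18T(n/2) + O(n^1): log_2(18) = 4.1699. This is Case 1 of the Master Theorem (c < log_b(a), work dominated by leaves), giving O(n^(log_2 18)).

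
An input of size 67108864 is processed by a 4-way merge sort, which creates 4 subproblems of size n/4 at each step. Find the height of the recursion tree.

For divide and conquer with division factor 4:

Problem sizes at each level:
Level 0: 67108864
Level 1: 16777216
Level 2: 4194304
Level 3: 1048576
Level 4: 262144
Level 5: 65536
Level 6: 16384
Level 7: 4096
Level 8: 1024
Level 9: 256
Level 10: 64
Level 11: 16
Level 12: 4
Level 13: 1

The root is level 0 and the size-1 base case is level 13 (the tree spans levels 0 through 13, i.e. 14 levels counting the root), so the depth is the number of divisions: log_4(67108864) = 13

The recursion tree depth is log_4(67108864) = 13. At each level, the problem size is divided by 4, so it takes 13 divisions to reduce to a base case of size 1. The algorithm makes 4 recursive calls at each level.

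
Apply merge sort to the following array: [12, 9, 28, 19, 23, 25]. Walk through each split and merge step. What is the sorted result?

Merge sort trace:

Split: [12, 9, 28, 19, 23, 25] -> [12, 9, 28] and [19, 23, 25]
  Split: [12, 9, 28] -> [12] and [9, 28]
    Split: [9, 28] -> [9] and [28]
    Merge: [9] + [28] -> [9, 28]
  Merge: [12] + [9, 28] -> [9, 12, 28]
  Split: [19, 23, 25] -> [19] and [23, 25]
    Split: [23, 25] -> [23] and [25]
    Merge: [23] + [25] -> [23, 25]
  Merge: [19] + [23, 25] -> [19, 23, 25]
Merge: [9, 12, 28] + [19, 23, 25] -> [9, 12, 19, 23, 25, 28]

Final sorted array: [9, 12, 19, 23, 25, 28]

The merge sort proceeds by recursively splitting the array and merging sorted halves.
After all merges, the sorted array is [9, 12, 19, 23, 25, 28].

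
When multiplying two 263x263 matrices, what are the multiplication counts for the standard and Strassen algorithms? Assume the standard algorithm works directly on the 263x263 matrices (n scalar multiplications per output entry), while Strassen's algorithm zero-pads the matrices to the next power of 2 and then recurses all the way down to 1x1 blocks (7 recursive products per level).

Matrix multiplication for 263x263 matrices:

Strassen's algorithm requires power-of-2 dimensions. Pad 263x263 to 512x512 (next power of 2).

Standard algorithm: 263^3 = 18191447 multiplications
Strassen's algorithm: 7^(log2(512)) = 7^9 = 40353607 multiplications
Difference: 18191447 - 40353607 = -22162160 (Strassen uses MORE here due to padding overhead — for small or just-over-power-of-2 n, padding can outweigh the per-level savings)

Standard: 18191447 multiplications (263^3). Strassen: 40353607 multiplications (7^9, after padding to 512x512). Strassen reduces 8 recursive multiplications to 7 at each level.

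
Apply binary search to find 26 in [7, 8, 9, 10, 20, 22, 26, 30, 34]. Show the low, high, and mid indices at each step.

Binary search for 26 in [7, 8, 9, 10, 20, 22, 26, 30, 34]:

lo=0, hi=8, mid=4, arr[mid]=20 -> 20 < 26, search right half
lo=5, hi=8, mid=6, arr[mid]=26 -> Found target at index 6!

Binary search finds 26 at index 6 after 2 comparisons. The search repeatedly halves the search space by comparing with the middle element.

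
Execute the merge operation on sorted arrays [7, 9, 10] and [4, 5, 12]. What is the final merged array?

Merging process:

Compare 7 vs 4: take 4 from right. Merged: [4]
Compare 7 vs 5: take 5 from right. Merged: [4, 5]
Compare 7 vs 12: take 7 from left. Merged: [4, 5, 7]
Compare 9 vs 12: take 9 from left. Merged: [4, 5, 7, 9]
Compare 10 vs 12: take 10 from left. Merged: [4, 5, 7, 9, 10]
Append remaining from right: [12]. Merged: [4, 5, 7, 9, 10, 12]

Final merged array: [4, 5, 7, 9, 10, 12]
Total comparisons: 5

The merged array is [4, 5, 7, 9, 10, 12], requiring 5 comparisons. The merge step runs in O(n) time where n is the total number of elements.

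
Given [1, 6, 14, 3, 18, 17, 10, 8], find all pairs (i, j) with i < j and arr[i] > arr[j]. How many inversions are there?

Finding inversions in [1, 6, 14, 3, 18, 17, 10, 8]:

(1, 3): arr[1]=6 > arr[3]=3
(2, 3): arr[2]=14 > arr[3]=3
(2, 6): arr[2]=14 > arr[6]=10
(2, 7): arr[2]=14 > arr[7]=8
(4, 5): arr[4]=18 > arr[5]=17
(4, 6): arr[4]=18 > arr[6]=10
(4, 7): arr[4]=18 > arr[7]=8
(5, 6): arr[5]=17 > arr[6]=10
(5, 7): arr[5]=17 > arr[7]=8
(6, 7): arr[6]=10 > arr[7]=8

Total inversions: 10

The array has 10 inversion(s): (1,3), (2,3), (2,6), (2,7), (4,5), (4,6), (4,7), (5,6), (5,7), (6,7). Each pair (i,j) satisfies i < j and arr[i] > arr[j].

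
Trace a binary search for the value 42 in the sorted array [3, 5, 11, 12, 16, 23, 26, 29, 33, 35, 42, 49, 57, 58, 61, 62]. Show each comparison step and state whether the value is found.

Binary search for 42 in [3, 5, 11, 12, 16, 23, 26, 29, 33, 35, 42, 49, 57, 58, 61, 62]:

lo=0, hi=15, mid=7, arr[mid]=29 -> 29 < 42, search right half
lo=8, hi=15, mid=11, arr[mid]=49 -> 49 > 42, search left half
lo=8, hi=10, mid=9, arr[mid]=35 -> 35 < 42, search right half
lo=10, hi=10, mid=10, arr[mid]=42 -> Found target at index 10!

Binary search finds 42 at index 10 after 4 comparisons. The search repeatedly halves the search space by comparing with the middle element.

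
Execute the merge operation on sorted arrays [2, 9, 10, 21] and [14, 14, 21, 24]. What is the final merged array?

Merging process:

Compare 2 vs 14: take 2 from left. Merged: [2]
Compare 9 vs 14: take 9 from left. Merged: [2, 9]
Compare 10 vs 14: take 10 from left. Merged: [2, 9, 10]
Compare 21 vs 14: take 14 from right. Merged: [2, 9, 10, 14]
Compare 21 vs 14: take 14 from right. Merged: [2, 9, 10, 14, 14]
Compare 21 vs 21: take 21 from left. Merged: [2, 9, 10, 14, 14, 21]
Append remaining from right: [21, 24]. Merged: [2, 9, 10, 14, 14, 21, 21, 24]

Final merged array: [2, 9, 10, 14, 14, 21, 21, 24]
Total comparisons: 6

The merged array is [2, 9, 10, 14, 14, 21, 21, 24], requiring 6 comparisons. The merge step runs in O(n) time where n is the total number of elements.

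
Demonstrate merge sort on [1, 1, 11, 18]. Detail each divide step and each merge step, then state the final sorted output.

Merge sort trace:

Split: [1, 1, 11, 18] -> [1, 1] and [11, 18]
  Split: [1, 1] -> [1] and [1]
  Merge: [1] + [1] -> [1, 1]
  Split: [11, 18] -> [11] and [18]
  Merge: [11] + [18] -> [11, 18]
Merge: [1, 1] + [11, 18] -> [1, 1, 11, 18]

Final sorted array: [1, 1, 11, 18]

The merge sort proceeds by recursively splitting the array and merging sorted halves.
After all merges, the sorted array is [1, 1, 11, 18].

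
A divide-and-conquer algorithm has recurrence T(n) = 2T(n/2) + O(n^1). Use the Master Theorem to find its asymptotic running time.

Master Theorem for T(n) = 2T(n/2) + O(n^1):

a = 2, b = 2, c = 1
log_b(a) = log_2(2) = 1.0000

Case 2: c = 1 = log_2(2) = 1.0000
T(n) = O(n^1 log n) = O(n log n)

For T(n) = 2T(n/2) + O(n^1): log_2(2) = 1.0000. This is Case 2 of the Master Theorem (c = log_b(a), equal work at all levels), giving O(n log n).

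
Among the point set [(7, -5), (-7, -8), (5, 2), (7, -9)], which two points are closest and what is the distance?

Computing all pairwise distances among 4 points:

d((7, -5), (-7, -8)) = 14.3178
d((7, -5), (5, 2)) = 7.2801
d((7, -5), (7, -9)) = 4.0 <-- minimum
d((-7, -8), (5, 2)) = 15.6205
d((-7, -8), (7, -9)) = 14.0357
d((5, 2), (7, -9)) = 11.1803

Closest pair: (7, -5) and (7, -9) with distance 4.0

The closest pair is (7, -5) and (7, -9) with Euclidean distance 4.0. For 4 points, brute-force pairwise comparison is shown above. For large n, the divide-and-conquer algorithm (sort by x, recurse on halves, check the dividing strip) achieves O(n log n).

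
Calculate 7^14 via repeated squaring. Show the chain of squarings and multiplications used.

Computing 7^14 by squaring (build up from 7^1; each line after the first costs one multiplication):

7^1 = 7
7^2 = (7^1)^2 = 7^2 = 49
7^3 = 7 * 7^2 = 7 * 49 = 343
7^6 = (7^3)^2 = 343^2 = 117649
7^7 = 7 * 7^6 = 7 * 117649 = 823543
7^14 = (7^7)^2 = 823543^2 = 678223072849

Result: 678223072849
Multiplications needed: 5 (5 lines after 7^1)

7^14 = 678223072849. Using exponentiation by squaring, this requires 5 multiplications. The key idea: if the exponent is even, square the half-power; if odd, multiply by the base once.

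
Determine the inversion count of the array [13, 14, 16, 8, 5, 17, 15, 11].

Finding inversions in [13, 14, 16, 8, 5, 17, 15, 11]:

(0, 3): arr[0]=13 > arr[3]=8
(0, 4): arr[0]=13 > arr[4]=5
(0, 7): arr[0]=13 > arr[7]=11
(1, 3): arr[1]=14 > arr[3]=8
(1, 4): arr[1]=14 > arr[4]=5
(1, 7): arr[1]=14 > arr[7]=11
(2, 3): arr[2]=16 > arr[3]=8
(2, 4): arr[2]=16 > arr[4]=5
(2, 6): arr[2]=16 > arr[6]=15
(2, 7): arr[2]=16 > arr[7]=11
(3, 4): arr[3]=8 > arr[4]=5
(5, 6): arr[5]=17 > arr[6]=15
(5, 7): arr[5]=17 > arr[7]=11
(6, 7): arr[6]=15 > arr[7]=11

Total inversions: 14

The array has 14 inversion(s): (0,3), (0,4), (0,7), (1,3), (1,4), (1,7), (2,3), (2,4), (2,6), (2,7), (3,4), (5,6), (5,7), (6,7). Each pair (i,j) satisfies i < j and arr[i] > arr[j].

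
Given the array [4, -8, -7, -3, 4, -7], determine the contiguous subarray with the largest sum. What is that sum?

Using Kadane's algorithm on [4, -8, -7, -3, 4, -7]:

Scanning through the array:
Position 1 (value -8): max_ending_here = -4, max_so_far = 4
Position 2 (value -7): max_ending_here = -7, max_so_far = 4
Position 3 (value -3): max_ending_here = -3, max_so_far = 4
Position 4 (value 4): max_ending_here = 4, max_so_far = 4
Position 5 (value -7): max_ending_here = -3, max_so_far = 4

Maximum subarray: [4]
Maximum sum: 4

The maximum subarray is [4] with sum 4. This subarray runs from index 0 to index 0.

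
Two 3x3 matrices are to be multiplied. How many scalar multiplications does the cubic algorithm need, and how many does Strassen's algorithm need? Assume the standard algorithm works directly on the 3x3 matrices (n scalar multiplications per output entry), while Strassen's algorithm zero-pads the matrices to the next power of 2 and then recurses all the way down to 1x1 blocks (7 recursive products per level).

Matrix multiplication for 3x3 matrices:

Strassen's algorithm requires power-of-2 dimensions. Pad 3x3 to 4x4 (next power of 2).

Standard algorithm: 3^3 = 27 multiplications
Strassen's algorithm: 7^(log2(4)) = 7^2 = 49 multiplications
Difference: 27 - 49 = -22 (Strassen uses MORE here due to padding overhead — for small or just-over-power-of-2 n, padding can outweigh the per-level savings)

Standard: 27 multiplications (3^3). Strassen: 49 multiplications (7^2, after padding to 4x4). Strassen reduces 8 recursive multiplications to 7 at each level.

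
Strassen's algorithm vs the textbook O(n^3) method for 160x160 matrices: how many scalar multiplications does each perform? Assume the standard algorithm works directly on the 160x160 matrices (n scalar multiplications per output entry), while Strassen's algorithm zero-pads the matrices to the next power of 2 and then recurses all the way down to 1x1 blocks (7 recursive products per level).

Matrix multiplication for 160x160 matrices:

Strassen's algorithm requires power-of-2 dimensions. Pad 160x160 to 256x256 (next power of 2).

Standard algorithm: 160^3 = 4096000 multiplications
Strassen's algorithm: 7^(log2(256)) = 7^8 = 5764801 multiplications
Difference: 4096000 - 5764801 = -1668801 (Strassen uses MORE here due to padding overhead — for small or just-over-power-of-2 n, padding can outweigh the per-level savings)

Standard: 4096000 multiplications (160^3). Strassen: 5764801 multiplications (7^8, after padding to 256x256). Strassen reduces 8 recursive multiplications to 7 at each level.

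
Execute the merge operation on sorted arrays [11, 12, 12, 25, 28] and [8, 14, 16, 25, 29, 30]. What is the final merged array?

Merging process:

Compare 11 vs 8: take 8 from right. Merged: [8]
Compare 11 vs 14: take 11 from left. Merged: [8, 11]
Compare 12 vs 14: take 12 from left. Merged: [8, 11, 12]
Compare 12 vs 14: take 12 from left. Merged: [8, 11, 12, 12]
Compare 25 vs 14: take 14 from right. Merged: [8, 11, 12, 12, 14]
Compare 25 vs 16: take 16 from right. Merged: [8, 11, 12, 12, 14, 16]
Compare 25 vs 25: take 25 from left. Merged: [8, 11, 12, 12, 14, 16, 25]
Compare 28 vs 25: take 25 from right. Merged: [8, 11, 12, 12, 14, 16, 25, 25]
Compare 28 vs 29: take 28 from left. Merged: [8, 11, 12, 12, 14, 16, 25, 25, 28]
Append remaining from right: [29, 30]. Merged: [8, 11, 12, 12, 14, 16, 25, 25, 28, 29, 30]

Final merged array: [8, 11, 12, 12, 14, 16, 25, 25, 28, 29, 30]
Total comparisons: 9

The merged array is [8, 11, 12, 12, 14, 16, 25, 25, 28, 29, 30], requiring 9 comparisons. The merge step runs in O(n) time where n is the total number of elements.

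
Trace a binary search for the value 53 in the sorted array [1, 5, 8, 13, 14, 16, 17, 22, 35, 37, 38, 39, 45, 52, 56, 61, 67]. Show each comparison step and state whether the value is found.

Binary search for 53 in [1, 5, 8, 13, 14, 16, 17, 22, 35, 37, 38, 39, 45, 52, 56, 61, 67]:

lo=0, hi=16, mid=8, arr[mid]=35 -> 35 < 53, search right half
lo=9, hi=16, mid=12, arr[mid]=45 -> 45 < 53, search right half
lo=13, hi=16, mid=14, arr[mid]=56 -> 56 > 53, search left half
lo=13, hi=13, mid=13, arr[mid]=52 -> 52 < 53, search right half
lo=14 > hi=13, target 53 not found

Binary search determines that 53 is not in the array after 4 comparisons. The search space was exhausted without finding the target.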